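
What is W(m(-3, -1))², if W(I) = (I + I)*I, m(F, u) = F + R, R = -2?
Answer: 2500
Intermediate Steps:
m(F, u) = -2 + F (m(F, u) = F - 2 = -2 + F)
W(I) = 2*I² (W(I) = (2*I)*I = 2*I²)
W(m(-3, -1))² = (2*(-2 - 3)²)² = (2*(-5)²)² = (2*25)² = 50² = 2500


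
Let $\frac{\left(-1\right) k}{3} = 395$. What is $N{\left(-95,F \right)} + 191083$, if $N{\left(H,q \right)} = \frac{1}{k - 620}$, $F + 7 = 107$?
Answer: $\frac{344904814}{1805} \approx 1.9108 \cdot 10^{5}$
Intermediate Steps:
$k = -1185$ ($k = \left(-3\right) 395 = -1185$)
$F = 100$ ($F = -7 + 107 = 100$)
$N{\left(H,q \right)} = - \frac{1}{1805}$ ($N{\left(H,q \right)} = \frac{1}{-1185 - 620} = \frac{1}{-1805} = - \frac{1}{1805}$)
$N{\left(-95,F \right)} + 191083 = - \frac{1}{1805} + 191083 = \frac{344904814}{1805}$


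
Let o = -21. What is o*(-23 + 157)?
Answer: -2814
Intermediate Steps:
o*(-23 + 157) = -21*(-23 + 157) = -21*134 = -2814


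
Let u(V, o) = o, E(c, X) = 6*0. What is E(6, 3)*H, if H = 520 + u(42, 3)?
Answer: 0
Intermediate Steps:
E(c, X) = 0
H = 523 (H = 520 + 3 = 523)
E(6, 3)*H = 0*523 = 0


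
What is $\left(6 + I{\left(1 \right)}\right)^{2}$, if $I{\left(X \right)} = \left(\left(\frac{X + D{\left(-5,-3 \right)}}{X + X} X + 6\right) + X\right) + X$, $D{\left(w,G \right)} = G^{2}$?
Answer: $361$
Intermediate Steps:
$I{\left(X \right)} = \frac{21}{2} + \frac{5 X}{2}$ ($I{\left(X \right)} = \left(\left(\frac{X + \left(-3\right)^{2}}{X + X} X + 6\right) + X\right) + X = \left(\left(\frac{X + 9}{2 X} X + 6\right) + X\right) + X = \left(\left(\left(9 + X\right) \frac{1}{2 X} X + 6\right) + X\right) + X = \left(\left(\frac{9 + X}{2 X} X + 6\right) + X\right) + X = \left(\left(\left(\frac{9}{2} + \frac{X}{2}\right) + 6\right) + X\right) + X = \left(\left(\frac{21}{2} + \frac{X}{2}\right) + X\right) + X = \left(\frac{21}{2} + \frac{3 X}{2}\right) + X = \frac{21}{2} + \frac{5 X}{2}$)
$\left(6 + I{\left(1 \right)}\right)^{2} = \left(6 + \left(\frac{21}{2} + \frac{5}{2} \cdot 1\right)\right)^{2} = \left(6 + \left(\frac{21}{2} + \frac{5}{2}\right)\right)^{2} = \left(6 + 13\right)^{2} = 19^{2} = 361$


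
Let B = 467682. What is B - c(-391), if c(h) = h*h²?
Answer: 60244153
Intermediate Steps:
c(h) = h³
B - c(-391) = 467682 - 1*(-391)³ = 467682 - 1*(-59776471) = 467682 + 59776471 = 60244153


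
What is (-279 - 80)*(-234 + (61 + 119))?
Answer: 19386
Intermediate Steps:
(-279 - 80)*(-234 + (61 + 119)) = -359*(-234 + 180) = -359*(-54) = 19386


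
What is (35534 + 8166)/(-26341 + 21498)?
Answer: -43700/4843 ≈ -9.0233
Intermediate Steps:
(35534 + 8166)/(-26341 + 21498) = 43700/(-4843) = 43700*(-1/4843) = -43700/4843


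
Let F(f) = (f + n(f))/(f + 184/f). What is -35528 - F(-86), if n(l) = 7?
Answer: -134654517/3790 ≈ -35529.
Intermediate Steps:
F(f) = (7 + f)/(f + 184/f) (F(f) = (f + 7)/(f + 184/f) = (7 + f)/(f + 184/f))
-35528 - F(-86) = -35528 - (-86)*(7 - 86)/(184 + (-86)**2) = -35528 - (-86)*(-79)/(184 + 7396) = -35528 - (-86)*(-79)/7580 = -35528 - 1*3397/3790 = -35528 - 3397/3790 = -134654517/3790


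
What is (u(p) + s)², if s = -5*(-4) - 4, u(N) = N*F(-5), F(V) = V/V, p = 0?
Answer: 256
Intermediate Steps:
F(V) = 1
u(N) = N (u(N) = N*1 = N)
s = 16 (s = 20 - 4 = 16)
(u(p) + s)² = (0 + 16)² = 16² = 256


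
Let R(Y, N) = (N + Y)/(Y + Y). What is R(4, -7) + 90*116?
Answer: 83517/8 ≈ 10440.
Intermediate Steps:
R(Y, N) = (N + Y)/(2*Y) (R(Y, N) = (N + Y)/((2*Y)) = (N + Y)*(1/(2*Y)) = (N + Y)/(2*Y))
R(4, -7) + 90*116 = (½)*(-7 + 4)/4 + 90*116 = (½)*(¼)*(-3) + 10440 = -3/8 + 10440 = 83517/8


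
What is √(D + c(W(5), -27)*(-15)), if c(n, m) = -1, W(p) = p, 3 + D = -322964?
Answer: 2*I*√80738 ≈ 568.29*I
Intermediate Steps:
D = -322967 (D = -3 - 322964 = -322967)
√(D + c(W(5), -27)*(-15)) = √(-322967 - 1*(-15)) = √(-322967 + 15) = √(-322952) = 2*I*√80738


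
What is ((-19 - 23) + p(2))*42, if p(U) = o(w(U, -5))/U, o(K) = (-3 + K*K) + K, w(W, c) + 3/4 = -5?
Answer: -20055/16 ≈ -1253.4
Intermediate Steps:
w(W, c) = -23/4 (w(W, c) = -¾ - 5 = -23/4)
o(K) = -3 + K + K² (o(K) = (-3 + K²) + K = -3 + K + K²)
p(U) = 389/(16*U) (p(U) = (-3 - 23/4 + (-23/4)²)/U = (-3 - 23/4 + 529/16)/U = 389/(16*U))
((-19 - 23) + p(2))*42 = ((-19 - 23) + (389/16)/2)*42 = (-42 + (389/16)*(½))*42 = (-42 + 389/32)*42 = -955/32*42 = -20055/16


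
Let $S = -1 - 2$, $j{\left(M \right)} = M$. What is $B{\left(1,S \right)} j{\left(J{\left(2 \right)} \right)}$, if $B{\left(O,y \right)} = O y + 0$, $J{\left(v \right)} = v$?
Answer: $-6$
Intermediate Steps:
$S = -3$ ($S = -1 - 2 = -3$)
$B{\left(O,y \right)} = O y$
$B{\left(1,S \right)} j{\left(J{\left(2 \right)} \right)} = 1 \left(-3\right) 2 = \left(-3\right) 2 = -6$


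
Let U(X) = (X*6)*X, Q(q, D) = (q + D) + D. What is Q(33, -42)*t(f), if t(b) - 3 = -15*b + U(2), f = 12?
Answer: 7803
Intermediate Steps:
Q(q, D) = q + 2*D (Q(q, D) = (D + q) + D = q + 2*D)
U(X) = 6*X**2 (U(X) = (6*X)*X = 6*X**2)
t(b) = 27 - 15*b (t(b) = 3 + (-15*b + 6*2**2) = 3 + (-15*b + 6*4) = 3 + (-15*b + 24) = 3 + (24 - 15*b) = 27 - 15*b)
Q(33, -42)*t(f) = (33 + 2*(-42))*(27 - 15*12) = (33 - 84)*(27 - 180) = -51*(-153) = 7803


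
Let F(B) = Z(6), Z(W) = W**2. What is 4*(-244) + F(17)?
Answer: -940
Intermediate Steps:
F(B) = 36 (F(B) = 6**2 = 36)
4*(-244) + F(17) = 4*(-244) + 36 = -976 + 36 = -940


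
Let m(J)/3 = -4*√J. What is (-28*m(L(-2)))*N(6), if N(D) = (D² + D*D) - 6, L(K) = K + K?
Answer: 44352*I ≈ 44352.0*I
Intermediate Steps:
L(K) = 2*K
N(D) = -6 + 2*D² (N(D) = (D² + D²) - 6 = 2*D² - 6 = -6 + 2*D²)
m(J) = -12*√J (m(J) = 3*(-4*√J) = -12*√J)
(-28*m(L(-2)))*N(6) = (-(-336)*√(2*(-2)))*(-6 + 2*6²) = (-(-336)*√(-4))*(-6 + 2*36) = (-(-336)*2*I)*(-6 + 72) = -(-672)*I*66 = (672*I)*66 = 44352*I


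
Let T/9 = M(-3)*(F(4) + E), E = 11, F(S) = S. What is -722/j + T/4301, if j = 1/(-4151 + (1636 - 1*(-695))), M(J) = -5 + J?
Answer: 5651684960/4301 ≈ 1.3140e+6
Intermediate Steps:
T = -1080 (T = 9*((-5 - 3)*(4 + 11)) = 9*(-8*15) = 9*(-120) = -1080)
j = -1/1820 (j = 1/(-4151 + (1636 + 695)) = 1/(-4151 + 2331) = 1/(-1820) = -1/1820 ≈ -0.00054945)
-722/j + T/4301 = -722/(-1/1820) - 1080/4301 = -722*(-1820) - 1080*1/4301 = 1314040 - 1080/4301 = 5651684960/4301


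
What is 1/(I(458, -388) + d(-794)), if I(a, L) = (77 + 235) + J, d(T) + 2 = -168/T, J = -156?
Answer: 397/61222 ≈ 0.0064846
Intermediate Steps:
d(T) = -2 - 168/T
I(a, L) = 156 (I(a, L) = (77 + 235) - 156 = 312 - 156 = 156)
1/(I(458, -388) + d(-794)) = 1/(156 + (-2 - 168/(-794))) = 1/(156 + (-2 - 168*(-1/794))) = 1/(156 + (-2 + 84/397)) = 1/(156 - 710/397) = 1/(61222/397) = 397/61222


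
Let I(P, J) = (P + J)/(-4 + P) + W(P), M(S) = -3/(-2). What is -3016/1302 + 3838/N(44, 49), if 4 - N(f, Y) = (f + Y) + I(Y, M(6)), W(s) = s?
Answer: -12828952/429009 ≈ -29.904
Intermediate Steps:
M(S) = 3/2 (M(S) = -3*(-½) = 3/2)
I(P, J) = P + (J + P)/(-4 + P) (I(P, J) = (P + J)/(-4 + P) + P = (J + P)/(-4 + P) + P = P + (J + P)/(-4 + P))
N(f, Y) = 4 - Y - f - (3/2 + Y² - 3*Y)/(-4 + Y) (N(f, Y) = 4 - ((f + Y) + (3/2 + Y² - 3*Y)/(-4 + Y)) = 4 - ((Y + f) + (3/2 + Y² - 3*Y)/(-4 + Y)) = 4 - (Y + f + (3/2 + Y² - 3*Y)/(-4 + Y)) = 4 + (-Y - f - (3/2 + Y² - 3*Y)/(-4 + Y)) = 4 - Y - f - (3/2 + Y² - 3*Y)/(-4 + Y))
-3016/1302 + 3838/N(44, 49) = -3016/1302 + 3838/(((-35/2 - 2*49² + 4*44 + 11*49 - 1*49*44)/(-4 + 49))) = -3016*1/1302 + 3838/(((-35/2 - 2*2401 + 176 + 539 - 2156)/45)) = -1508/651 + 3838/(((-35/2 - 4802 + 176 + 539 - 2156)/45)) = -1508/651 + 3838/(((1/45)*(-12521/2))) = -1508/651 + 3838/(-12521/90) = -1508/651 + 3838*(-90/12521) = -1508/651 - 18180/659 = -12828952/429009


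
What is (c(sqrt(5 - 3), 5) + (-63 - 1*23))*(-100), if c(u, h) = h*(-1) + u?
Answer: 9100 - 100*sqrt(2) ≈ 8958.6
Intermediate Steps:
c(u, h) = u - h (c(u, h) = -h + u = u - h)
(c(sqrt(5 - 3), 5) + (-63 - 1*23))*(-100) = ((sqrt(5 - 3) - 1*5) + (-63 - 1*23))*(-100) = ((sqrt(2) - 5) + (-63 - 23))*(-100) = ((-5 + sqrt(2)) - 86)*(-100) = (-91 + sqrt(2))*(-100) = 9100 - 100*sqrt(2)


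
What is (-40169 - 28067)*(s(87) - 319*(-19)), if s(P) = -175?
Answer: -401637096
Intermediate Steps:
(-40169 - 28067)*(s(87) - 319*(-19)) = (-40169 - 28067)*(-175 - 319*(-19)) = -68236*(-175 + 6061) = -68236*5886 = -401637096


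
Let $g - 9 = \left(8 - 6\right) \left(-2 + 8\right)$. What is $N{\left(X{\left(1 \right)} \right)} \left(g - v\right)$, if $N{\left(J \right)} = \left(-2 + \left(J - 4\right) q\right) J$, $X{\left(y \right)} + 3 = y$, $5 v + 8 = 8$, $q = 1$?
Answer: $336$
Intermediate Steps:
$v = 0$ ($v = - \frac{8}{5} + \frac{1}{5} \cdot 8 = - \frac{8}{5} + \frac{8}{5} = 0$)
$X{\left(y \right)} = -3 + y$
$g = 21$ ($g = 9 + \left(8 - 6\right) \left(-2 + 8\right) = 9 + 2 \cdot 6 = 9 + 12 = 21$)
$N{\left(J \right)} = J \left(-6 + J\right)$ ($N{\left(J \right)} = \left(-2 + \left(J - 4\right) 1\right) J = \left(-2 + \left(-4 + J\right) 1\right) J = \left(-2 + \left(-4 + J\right)\right) J = \left(-6 + J\right) J = J \left(-6 + J\right)$)
$N{\left(X{\left(1 \right)} \right)} \left(g - v\right) = \left(-3 + 1\right) \left(-6 + \left(-3 + 1\right)\right) \left(21 - 0\right) = - 2 \left(-6 - 2\right) \left(21 + 0\right) = \left(-2\right) \left(-8\right) 21 = 16 \cdot 21 = 336$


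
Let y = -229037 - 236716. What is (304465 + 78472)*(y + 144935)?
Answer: -122853082466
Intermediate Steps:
y = -465753
(304465 + 78472)*(y + 144935) = (304465 + 78472)*(-465753 + 144935) = 382937*(-320818) = -122853082466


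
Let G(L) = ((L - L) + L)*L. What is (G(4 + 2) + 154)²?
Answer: 36100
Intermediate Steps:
G(L) = L² (G(L) = (0 + L)*L = L*L = L²)
(G(4 + 2) + 154)² = ((4 + 2)² + 154)² = (6² + 154)² = (36 + 154)² = 190² = 36100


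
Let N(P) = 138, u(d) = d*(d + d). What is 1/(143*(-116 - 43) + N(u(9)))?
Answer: -1/22599 ≈ -4.4250e-5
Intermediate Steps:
u(d) = 2*d² (u(d) = d*(2*d) = 2*d²)
1/(143*(-116 - 43) + N(u(9))) = 1/(143*(-116 - 43) + 138) = 1/(143*(-159) + 138) = 1/(-22737 + 138) = 1/(-22599) = -1/22599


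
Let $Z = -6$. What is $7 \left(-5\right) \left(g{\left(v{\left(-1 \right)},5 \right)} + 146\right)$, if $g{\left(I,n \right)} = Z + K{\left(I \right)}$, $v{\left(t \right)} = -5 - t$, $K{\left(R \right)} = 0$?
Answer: $-4900$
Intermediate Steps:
$g{\left(I,n \right)} = -6$ ($g{\left(I,n \right)} = -6 + 0 = -6$)
$7 \left(-5\right) \left(g{\left(v{\left(-1 \right)},5 \right)} + 146\right) = 7 \left(-5\right) \left(-6 + 146\right) = \left(-35\right) 140 = -4900$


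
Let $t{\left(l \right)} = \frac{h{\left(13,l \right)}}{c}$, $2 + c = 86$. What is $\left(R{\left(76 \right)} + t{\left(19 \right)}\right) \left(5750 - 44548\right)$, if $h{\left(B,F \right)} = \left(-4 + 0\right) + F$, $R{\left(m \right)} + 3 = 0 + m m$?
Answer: $- \frac{3135828951}{14} \approx -2.2399 \cdot 10^{8}$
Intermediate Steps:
$c = 84$ ($c = -2 + 86 = 84$)
$R{\left(m \right)} = -3 + m^{2}$ ($R{\left(m \right)} = -3 + \left(0 + m m\right) = -3 + \left(0 + m^{2}\right) = -3 + m^{2}$)
$h{\left(B,F \right)} = -4 + F$
$t{\left(l \right)} = - \frac{1}{21} + \frac{l}{84}$ ($t{\left(l \right)} = \frac{-4 + l}{84} = \left(-4 + l\right) \frac{1}{84} = - \frac{1}{21} + \frac{l}{84}$)
$\left(R{\left(76 \right)} + t{\left(19 \right)}\right) \left(5750 - 44548\right) = \left(\left(-3 + 76^{2}\right) + \left(- \frac{1}{21} + \frac{1}{84} \cdot 19\right)\right) \left(5750 - 44548\right) = \left(\left(-3 + 5776\right) + \left(- \frac{1}{21} + \frac{19}{84}\right)\right) \left(-38798\right) = \left(5773 + \frac{5}{28}\right) \left(-38798\right) = \frac{161649}{28} \left(-38798\right) = - \frac{3135828951}{14}$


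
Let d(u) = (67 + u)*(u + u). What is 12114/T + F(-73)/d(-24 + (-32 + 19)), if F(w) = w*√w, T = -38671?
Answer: -12114/38671 + 73*I*√73/2220 ≈ -0.31326 + 0.28095*I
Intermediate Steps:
d(u) = 2*u*(67 + u) (d(u) = (67 + u)*(2*u) = 2*u*(67 + u))
F(w) = w^(3/2)
12114/T + F(-73)/d(-24 + (-32 + 19)) = 12114/(-38671) + (-73)^(3/2)/((2*(-24 + (-32 + 19))*(67 + (-24 + (-32 + 19))))) = 12114*(-1/38671) + (-73*I*√73)/((2*(-24 - 13)*(67 + (-24 - 13)))) = -12114/38671 + (-73*I*√73)/((2*(-37)*(67 - 37))) = -12114/38671 + (-73*I*√73)/((2*(-37)*30)) = -12114/38671 - 73*I*√73/(-2220) = -12114/38671 - 73*I*√73*(-1/2220) = -12114/38671 + 73*I*√73/2220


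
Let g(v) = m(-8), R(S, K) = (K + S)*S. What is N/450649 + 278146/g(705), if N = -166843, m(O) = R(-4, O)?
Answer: 62669104145/10815576 ≈ 5794.3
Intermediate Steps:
R(S, K) = S*(K + S)
m(O) = 16 - 4*O (m(O) = -4*(O - 4) = -4*(-4 + O) = 16 - 4*O)
g(v) = 48 (g(v) = 16 - 4*(-8) = 16 + 32 = 48)
N/450649 + 278146/g(705) = -166843/450649 + 278146/48 = -166843*1/450649 + 278146*(1/48) = -166843/450649 + 139073/24 = 62669104145/10815576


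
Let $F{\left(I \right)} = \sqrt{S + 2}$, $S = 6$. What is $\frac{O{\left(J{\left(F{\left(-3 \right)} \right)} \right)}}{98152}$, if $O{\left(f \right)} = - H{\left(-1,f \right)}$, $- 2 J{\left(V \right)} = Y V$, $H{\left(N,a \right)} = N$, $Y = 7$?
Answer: $\frac{1}{98152} \approx 1.0188 \cdot 10^{-5}$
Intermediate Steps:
$F{\left(I \right)} = 2 \sqrt{2}$ ($F{\left(I \right)} = \sqrt{6 + 2} = \sqrt{8} = 2 \sqrt{2}$)
$J{\left(V \right)} = - \frac{7 V}{2}$
$O{\left(f \right)} = 1$ ($O{\left(f \right)} = \left(-1\right) \left(-1\right) = 1$)
$\frac{O{\left(J{\left(F{\left(-3 \right)} \right)} \right)}}{98152} = 1 \cdot \frac{1}{98152} = \frac{1}{98152}$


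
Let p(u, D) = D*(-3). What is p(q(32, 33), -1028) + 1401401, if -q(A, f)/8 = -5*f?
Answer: 1404485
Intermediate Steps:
q(A, f) = 40*f (q(A, f) = -(-40)*f = 40*f)
p(u, D) = -3*D
p(q(32, 33), -1028) + 1401401 = -3*(-1028) + 1401401 = 3084 + 1401401 = 1404485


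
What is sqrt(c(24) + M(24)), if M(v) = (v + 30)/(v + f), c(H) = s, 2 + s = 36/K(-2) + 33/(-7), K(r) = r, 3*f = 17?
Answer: I*sqrt(8885849)/623 ≈ 4.7848*I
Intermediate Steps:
f = 17/3 (f = (1/3)*17 = 17/3 ≈ 5.6667)
s = -173/7 (s = -2 + (36/(-2) + 33/(-7)) = -2 + (36*(-1/2) + 33*(-1/7)) = -2 + (-18 - 33/7) = -2 - 159/7 = -173/7 ≈ -24.714)
c(H) = -173/7
M(v) = (30 + v)/(17/3 + v) (M(v) = (v + 30)/(v + 17/3) = (30 + v)/(17/3 + v))
sqrt(c(24) + M(24)) = sqrt(-173/7 + 3*(30 + 24)/(17 + 3*24)) = sqrt(-173/7 + 3*54/(17 + 72)) = sqrt(-173/7 + 3*54/89) = sqrt(-173/7 + 3*(1/89)*54) = sqrt(-173/7 + 162/89) = sqrt(-14263/623) = I*sqrt(8885849)/623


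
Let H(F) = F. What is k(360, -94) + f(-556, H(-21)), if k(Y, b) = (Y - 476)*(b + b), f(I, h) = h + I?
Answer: 21231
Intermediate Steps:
f(I, h) = I + h
k(Y, b) = 2*b*(-476 + Y) (k(Y, b) = (-476 + Y)*(2*b) = 2*b*(-476 + Y))
k(360, -94) + f(-556, H(-21)) = 2*(-94)*(-476 + 360) + (-556 - 21) = 2*(-94)*(-116) - 577 = 21808 - 577 = 21231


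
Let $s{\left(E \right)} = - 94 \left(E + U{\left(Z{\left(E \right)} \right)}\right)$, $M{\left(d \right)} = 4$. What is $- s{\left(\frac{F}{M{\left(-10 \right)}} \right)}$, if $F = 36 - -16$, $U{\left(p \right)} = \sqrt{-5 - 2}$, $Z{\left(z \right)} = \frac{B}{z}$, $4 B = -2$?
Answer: $1222 + 94 i \sqrt{7} \approx 1222.0 + 248.7 i$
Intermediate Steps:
$B = - \frac{1}{2}$ ($B = \frac{1}{4} \left(-2\right) = - \frac{1}{2} \approx -0.5$)
$Z{\left(z \right)} = - \frac{1}{2 z}$
$U{\left(p \right)} = i \sqrt{7}$ ($U{\left(p \right)} = \sqrt{-7} = i \sqrt{7}$)
$F = 52$ ($F = 36 + 16 = 52$)
$s{\left(E \right)} = - 94 E - 94 i \sqrt{7}$ ($s{\left(E \right)} = - 94 \left(E + i \sqrt{7}\right) = - 94 E - 94 i \sqrt{7}$)
$- s{\left(\frac{F}{M{\left(-10 \right)}} \right)} = - (- 94 \cdot \frac{52}{4} - 94 i \sqrt{7}) = - (- 94 \cdot 52 \cdot \frac{1}{4} - 94 i \sqrt{7}) = - (\left(-94\right) 13 - 94 i \sqrt{7}) = - (-1222 - 94 i \sqrt{7}) = 1222 + 94 i \sqrt{7}$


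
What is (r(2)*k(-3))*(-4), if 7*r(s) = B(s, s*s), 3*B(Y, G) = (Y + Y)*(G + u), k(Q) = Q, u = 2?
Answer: 96/7 ≈ 13.714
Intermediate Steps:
B(Y, G) = 2*Y*(2 + G)/3 (B(Y, G) = ((Y + Y)*(G + 2))/3 = ((2*Y)*(2 + G))/3 = (2*Y*(2 + G))/3 = 2*Y*(2 + G)/3)
r(s) = 2*s*(2 + s**2)/21 (r(s) = (2*s*(2 + s*s)/3)/7 = (2*s*(2 + s**2)/3)/7 = 2*s*(2 + s**2)/21)
(r(2)*k(-3))*(-4) = (((2/21)*2*(2 + 2**2))*(-3))*(-4) = (((2/21)*2*(2 + 4))*(-3))*(-4) = (((2/21)*2*6)*(-3))*(-4) = ((8/7)*(-3))*(-4) = -24/7*(-4) = 96/7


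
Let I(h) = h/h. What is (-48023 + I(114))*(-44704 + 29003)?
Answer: 753993422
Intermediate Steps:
I(h) = 1
(-48023 + I(114))*(-44704 + 29003) = (-48023 + 1)*(-44704 + 29003) = -48022*(-15701) = 753993422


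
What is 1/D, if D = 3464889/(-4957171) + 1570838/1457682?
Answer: 3612989468811/1368103126000 ≈ 2.6409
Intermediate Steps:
D = 1368103126000/3612989468811 (D = 3464889*(-1/4957171) + 1570838*(1/1457682) = -3464889/4957171 + 785419/728841 = 1368103126000/3612989468811 ≈ 0.37866)
1/D = 1/(1368103126000/3612989468811) = 3612989468811/1368103126000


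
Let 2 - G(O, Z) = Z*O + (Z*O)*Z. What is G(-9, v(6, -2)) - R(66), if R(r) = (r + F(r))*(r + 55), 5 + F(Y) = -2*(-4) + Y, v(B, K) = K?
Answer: -16315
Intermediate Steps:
F(Y) = 3 + Y (F(Y) = -5 + (-2*(-4) + Y) = -5 + (8 + Y) = 3 + Y)
G(O, Z) = 2 - O*Z - O*Z**2 (G(O, Z) = 2 - (Z*O + (Z*O)*Z) = 2 - (O*Z + (O*Z)*Z) = 2 - (O*Z + O*Z**2) = 2 + (-O*Z - O*Z**2) = 2 - O*Z - O*Z**2)
R(r) = (3 + 2*r)*(55 + r) (R(r) = (r + (3 + r))*(r + 55) = (3 + 2*r)*(55 + r))
G(-9, v(6, -2)) - R(66) = (2 - 1*(-9)*(-2) - 1*(-9)*(-2)**2) - (165 + 2*66**2 + 113*66) = (2 - 18 - 1*(-9)*4) - (165 + 2*4356 + 7458) = (2 - 18 + 36) - (165 + 8712 + 7458) = 20 - 1*16335 = 20 - 16335 = -16315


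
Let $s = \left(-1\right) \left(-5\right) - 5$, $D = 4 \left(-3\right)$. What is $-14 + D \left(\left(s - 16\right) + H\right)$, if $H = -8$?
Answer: $274$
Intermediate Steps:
$D = -12$
$s = 0$ ($s = 5 - 5 = 0$)
$-14 + D \left(\left(s - 16\right) + H\right) = -14 - 12 \left(\left(0 - 16\right) - 8\right) = -14 - 12 \left(-16 - 8\right) = -14 - -288 = -14 + 288 = 274$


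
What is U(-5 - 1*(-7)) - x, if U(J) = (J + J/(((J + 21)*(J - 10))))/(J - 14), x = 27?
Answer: -9997/368 ≈ -27.166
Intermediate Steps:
U(J) = (J + J/((-10 + J)*(21 + J)))/(-14 + J) (U(J) = (J + J/(((21 + J)*(-10 + J))))/(-14 + J) = (J + J/(((-10 + J)*(21 + J))))/(-14 + J) = (J + J*(1/((-10 + J)*(21 + J))))/(-14 + J) = (J + J/((-10 + J)*(21 + J)))/(-14 + J))
U(-5 - 1*(-7)) - x = (-5 - 1*(-7))*(-209 + (-5 - 1*(-7))**2 + 11*(-5 - 1*(-7)))/(2940 + (-5 - 1*(-7))**3 - 364*(-5 - 1*(-7)) - 3*(-5 - 1*(-7))**2) - 1*27 = (-5 + 7)*(-209 + (-5 + 7)**2 + 11*(-5 + 7))/(2940 + (-5 + 7)**3 - 364*(-5 + 7) - 3*(-5 + 7)**2) - 27 = 2*(-209 + 2**2 + 11*2)/(2940 + 2**3 - 364*2 - 3*2**2) - 27 = 2*(-209 + 4 + 22)/(2940 + 8 - 728 - 3*4) - 27 = 2*(-183)/(2940 + 8 - 728 - 12) - 27 = 2*(-183)/2208 - 27 = 2*(1/2208)*(-183) - 27 = -61/368 - 27 = -9997/368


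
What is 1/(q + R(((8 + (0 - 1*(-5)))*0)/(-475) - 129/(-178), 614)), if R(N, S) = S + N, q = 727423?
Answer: 178/129590715 ≈ 1.3736e-6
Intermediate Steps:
R(N, S) = N + S
1/(q + R(((8 + (0 - 1*(-5)))*0)/(-475) - 129/(-178), 614)) = 1/(727423 + ((((8 + (0 - 1*(-5)))*0)/(-475) - 129/(-178)) + 614)) = 1/(727423 + ((((8 + (0 + 5))*0)*(-1/475) - 129*(-1/178)) + 614)) = 1/(727423 + ((((8 + 5)*0)*(-1/475) + 129/178) + 614)) = 1/(727423 + (((13*0)*(-1/475) + 129/178) + 614)) = 1/(727423 + ((0*(-1/475) + 129/178) + 614)) = 1/(727423 + ((0 + 129/178) + 614)) = 1/(727423 + (129/178 + 614)) = 1/(727423 + 109421/178) = 1/(129590715/178) = 178/129590715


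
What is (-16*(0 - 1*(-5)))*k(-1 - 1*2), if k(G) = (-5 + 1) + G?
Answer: 560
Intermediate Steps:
k(G) = -4 + G
(-16*(0 - 1*(-5)))*k(-1 - 1*2) = (-16*(0 - 1*(-5)))*(-4 + (-1 - 1*2)) = (-16*(0 + 5))*(-4 + (-1 - 2)) = (-16*5)*(-4 - 3) = -80*(-7) = 560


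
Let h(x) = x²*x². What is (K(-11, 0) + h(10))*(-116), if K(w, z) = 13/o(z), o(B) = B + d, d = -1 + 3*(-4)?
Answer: -1159884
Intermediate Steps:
d = -13 (d = -1 - 12 = -13)
o(B) = -13 + B (o(B) = B - 13 = -13 + B)
h(x) = x⁴
K(w, z) = 13/(-13 + z)
(K(-11, 0) + h(10))*(-116) = (13/(-13 + 0) + 10⁴)*(-116) = (13/(-13) + 10000)*(-116) = (13*(-1/13) + 10000)*(-116) = (-1 + 10000)*(-116) = 9999*(-116) = -1159884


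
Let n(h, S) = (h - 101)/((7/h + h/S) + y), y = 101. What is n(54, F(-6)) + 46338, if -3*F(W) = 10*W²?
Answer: 2519232666/54367 ≈ 46338.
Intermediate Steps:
F(W) = -10*W²/3
n(h, S) = (-101 + h)/(101 + 7/h + h/S) (n(h, S) = (h - 101)/((7/h + h/S) + 101) = (-101 + h)/(101 + 7/h + h/S))
n(54, F(-6)) + 46338 = -10/3*(-6)²*54*(-101 + 54)/(54² + 7*(-10/3*(-6)²) + 101*(-10/3*(-6)²)*54) + 46338 = -10/3*36*54*(-47)/(2916 + 7*(-10/3*36) + 101*(-10/3*36)*54) + 46338 = -120*54*(-47)/(2916 + 7*(-120) + 101*(-120)*54) + 46338 = -120*54*(-47)/(2916 - 840 - 654480) + 46338 = -120*54*(-47)/(-652404) + 46338 = -120*54*(-1/652404)*(-47) + 46338 = -25380/54367 + 46338 = 2519232666/54367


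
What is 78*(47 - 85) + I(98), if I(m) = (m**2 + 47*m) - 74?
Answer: 11172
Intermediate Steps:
I(m) = -74 + m**2 + 47*m
78*(47 - 85) + I(98) = 78*(47 - 85) + (-74 + 98**2 + 47*98) = 78*(-38) + (-74 + 9604 + 4606) = -2964 + 14136 = 11172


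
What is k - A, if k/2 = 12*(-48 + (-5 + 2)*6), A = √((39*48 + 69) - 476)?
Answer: -1584 - √1465 ≈ -1622.3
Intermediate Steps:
A = √1465 (A = √((1872 + 69) - 476) = √(1941 - 476) = √1465 ≈ 38.275)
k = -1584 (k = 2*(12*(-48 + (-5 + 2)*6)) = 2*(12*(-48 - 3*6)) = 2*(12*(-48 - 18)) = 2*(12*(-66)) = 2*(-792) = -1584)
k - A = -1584 - √1465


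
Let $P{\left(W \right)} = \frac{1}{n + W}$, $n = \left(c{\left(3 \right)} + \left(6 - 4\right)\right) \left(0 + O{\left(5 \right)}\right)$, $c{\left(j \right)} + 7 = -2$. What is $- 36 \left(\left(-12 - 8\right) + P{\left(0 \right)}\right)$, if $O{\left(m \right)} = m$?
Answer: $\frac{25236}{35} \approx 721.03$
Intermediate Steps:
$c{\left(j \right)} = -9$ ($c{\left(j \right)} = -7 - 2 = -9$)
$n = -35$ ($n = \left(-9 + \left(6 - 4\right)\right) \left(0 + 5\right) = \left(-9 + \left(6 - 4\right)\right) 5 = \left(-9 + 2\right) 5 = \left(-7\right) 5 = -35$)
$P{\left(W \right)} = \frac{1}{-35 + W}$
$- 36 \left(\left(-12 - 8\right) + P{\left(0 \right)}\right) = - 36 \left(\left(-12 - 8\right) + \frac{1}{-35 + 0}\right) = - 36 \left(-20 + \frac{1}{-35}\right) = - 36 \left(-20 - \frac{1}{35}\right) = \left(-36\right) \left(- \frac{701}{35}\right) = \frac{25236}{35}$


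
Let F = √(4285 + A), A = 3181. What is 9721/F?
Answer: 9721*√7466/7466 ≈ 112.50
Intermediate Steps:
F = √7466 (F = √(4285 + 3181) = √7466 ≈ 86.406)
9721/F = 9721/(√7466) = 9721*(√7466/7466) = 9721*√7466/7466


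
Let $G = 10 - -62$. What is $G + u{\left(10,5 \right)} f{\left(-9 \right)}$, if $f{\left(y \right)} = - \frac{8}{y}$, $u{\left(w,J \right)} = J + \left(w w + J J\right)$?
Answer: $\frac{1688}{9} \approx 187.56$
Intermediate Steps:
$u{\left(w,J \right)} = J + J^{2} + w^{2}$ ($u{\left(w,J \right)} = J + \left(w^{2} + J^{2}\right) = J + \left(J^{2} + w^{2}\right) = J + J^{2} + w^{2}$)
$G = 72$ ($G = 10 + 62 = 72$)
$G + u{\left(10,5 \right)} f{\left(-9 \right)} = 72 + \left(5 + 5^{2} + 10^{2}\right) \left(- \frac{8}{-9}\right) = 72 + \left(5 + 25 + 100\right) \left(\left(-8\right) \left(- \frac{1}{9}\right)\right) = 72 + 130 \cdot \frac{8}{9} = 72 + \frac{1040}{9} = \frac{1688}{9}$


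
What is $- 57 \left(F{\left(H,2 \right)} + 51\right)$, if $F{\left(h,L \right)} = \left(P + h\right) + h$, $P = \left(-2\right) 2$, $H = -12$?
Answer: $-1311$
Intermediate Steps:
$P = -4$
$F{\left(h,L \right)} = -4 + 2 h$ ($F{\left(h,L \right)} = \left(-4 + h\right) + h = -4 + 2 h$)
$- 57 \left(F{\left(H,2 \right)} + 51\right) = - 57 \left(\left(-4 + 2 \left(-12\right)\right) + 51\right) = - 57 \left(\left(-4 - 24\right) + 51\right) = - 57 \left(-28 + 51\right) = \left(-57\right) 23 = -1311$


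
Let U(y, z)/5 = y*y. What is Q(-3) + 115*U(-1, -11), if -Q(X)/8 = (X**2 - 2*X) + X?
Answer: 479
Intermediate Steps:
U(y, z) = 5*y**2 (U(y, z) = 5*(y*y) = 5*y**2)
Q(X) = -8*X**2 + 8*X (Q(X) = -8*((X**2 - 2*X) + X) = -8*(X**2 - X) = -8*X**2 + 8*X)
Q(-3) + 115*U(-1, -11) = 8*(-3)*(1 - 1*(-3)) + 115*(5*(-1)**2) = 8*(-3)*(1 + 3) + 115*(5*1) = 8*(-3)*4 + 115*5 = -96 + 575 = 479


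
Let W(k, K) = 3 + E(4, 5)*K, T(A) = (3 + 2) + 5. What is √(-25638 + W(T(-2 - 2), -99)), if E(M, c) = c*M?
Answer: I*√27615 ≈ 166.18*I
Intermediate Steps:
E(M, c) = M*c
T(A) = 10 (T(A) = 5 + 5 = 10)
W(k, K) = 3 + 20*K (W(k, K) = 3 + (4*5)*K = 3 + 20*K)
√(-25638 + W(T(-2 - 2), -99)) = √(-25638 + (3 + 20*(-99))) = √(-25638 + (3 - 1980)) = √(-25638 - 1977) = √(-27615) = I*√27615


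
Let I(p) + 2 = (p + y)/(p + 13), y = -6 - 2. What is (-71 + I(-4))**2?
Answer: 49729/9 ≈ 5525.4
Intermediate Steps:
y = -8
I(p) = -2 + (-8 + p)/(13 + p) (I(p) = -2 + (p - 8)/(p + 13) = -2 + (-8 + p)/(13 + p))
(-71 + I(-4))**2 = (-71 + (-34 - 1*(-4))/(13 - 4))**2 = (-71 + (-34 + 4)/9)**2 = (-71 + (1/9)*(-30))**2 = (-71 - 10/3)**2 = (-223/3)**2 = 49729/9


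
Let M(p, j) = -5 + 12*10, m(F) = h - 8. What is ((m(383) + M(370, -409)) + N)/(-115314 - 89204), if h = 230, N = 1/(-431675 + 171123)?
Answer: -87806023/53287573936 ≈ -0.0016478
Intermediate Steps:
N = -1/260552 (N = 1/(-260552) = -1/260552 ≈ -3.8380e-6)
m(F) = 222 (m(F) = 230 - 8 = 222)
M(p, j) = 115 (M(p, j) = -5 + 120 = 115)
((m(383) + M(370, -409)) + N)/(-115314 - 89204) = ((222 + 115) - 1/260552)/(-115314 - 89204) = (337 - 1/260552)/(-204518) = (87806023/260552)*(-1/204518) = -87806023/53287573936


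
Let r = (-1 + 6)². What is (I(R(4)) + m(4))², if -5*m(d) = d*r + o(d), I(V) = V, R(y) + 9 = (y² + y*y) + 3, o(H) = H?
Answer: 676/25 ≈ 27.040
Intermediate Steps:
r = 25 (r = 5² = 25)
R(y) = -6 + 2*y² (R(y) = -9 + ((y² + y*y) + 3) = -9 + ((y² + y²) + 3) = -9 + (2*y² + 3) = -9 + (3 + 2*y²) = -6 + 2*y²)
m(d) = -26*d/5 (m(d) = -(d*25 + d)/5 = -(25*d + d)/5 = -26*d/5)
(I(R(4)) + m(4))² = ((-6 + 2*4²) - 26/5*4)² = ((-6 + 2*16) - 104/5)² = ((-6 + 32) - 104/5)² = (26 - 104/5)² = (26/5)² = 676/25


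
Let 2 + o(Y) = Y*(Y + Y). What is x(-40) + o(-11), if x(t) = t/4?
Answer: 230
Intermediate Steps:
o(Y) = -2 + 2*Y² (o(Y) = -2 + Y*(Y + Y) = -2 + Y*(2*Y) = -2 + 2*Y²)
x(t) = t/4 (x(t) = t*(¼) = t/4)
x(-40) + o(-11) = (¼)*(-40) + (-2 + 2*(-11)²) = -10 + (-2 + 2*121) = -10 + (-2 + 242) = -10 + 240 = 230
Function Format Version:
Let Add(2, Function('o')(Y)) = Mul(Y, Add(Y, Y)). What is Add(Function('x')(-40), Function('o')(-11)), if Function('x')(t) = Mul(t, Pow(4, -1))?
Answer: 230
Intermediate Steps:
Function('o')(Y) = Add(-2, Mul(2, Pow(Y, 2))) (Function('o')(Y) = Add(-2, Mul(Y, Add(Y, Y))) = Add(-2, Mul(Y, Mul(2, Y))) = Add(-2, Mul(2, Pow(Y, 2))))
Function('x')(t) = Mul(Rational(1, 4), t) (Function('x')(t) = Mul(t, Rational(1, 4)) = Mul(Rational(1, 4), t))
Add(Function('x')(-40), Function('o')(-11)) = Add(Mul(Rational(1, 4), -40), Add(-2, Mul(2, Pow(-11, 2)))) = Add(-10, Add(-2, Mul(2, 121))) = Add(-10, Add(-2, 242)) = Add(-10, 240) = 230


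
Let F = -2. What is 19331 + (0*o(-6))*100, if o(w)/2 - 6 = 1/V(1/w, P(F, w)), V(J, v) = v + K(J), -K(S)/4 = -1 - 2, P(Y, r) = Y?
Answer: 19331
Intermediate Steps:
K(S) = 12 (K(S) = -4*(-1 - 2) = -4*(-3) = 12)
V(J, v) = 12 + v (V(J, v) = v + 12 = 12 + v)
o(w) = 61/5 (o(w) = 12 + 2/(12 - 2) = 12 + 2/10 = 12 + 2*(1/10) = 12 + 1/5 = 61/5)
19331 + (0*o(-6))*100 = 19331 + (0*(61/5))*100 = 19331 + 0*100 = 19331 + 0 = 19331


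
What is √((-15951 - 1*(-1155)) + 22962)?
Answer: √8166 ≈ 90.366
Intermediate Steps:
√((-15951 - 1*(-1155)) + 22962) = √((-15951 + 1155) + 22962) = √(-14796 + 22962) = √8166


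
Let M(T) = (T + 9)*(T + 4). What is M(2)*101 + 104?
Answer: 6770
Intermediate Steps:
M(T) = (4 + T)*(9 + T) (M(T) = (9 + T)*(4 + T) = (4 + T)*(9 + T))
M(2)*101 + 104 = (36 + 2² + 13*2)*101 + 104 = (36 + 4 + 26)*101 + 104 = 66*101 + 104 = 6666 + 104 = 6770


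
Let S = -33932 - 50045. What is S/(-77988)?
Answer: 83977/77988 ≈ 1.0768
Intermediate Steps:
S = -83977
S/(-77988) = -83977/(-77988) = -83977*(-1/77988) = 83977/77988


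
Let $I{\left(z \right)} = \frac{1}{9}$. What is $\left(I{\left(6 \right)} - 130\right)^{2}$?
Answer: $\frac{1366561}{81} \approx 16871.0$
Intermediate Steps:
$I{\left(z \right)} = \frac{1}{9}$
$\left(I{\left(6 \right)} - 130\right)^{2} = \left(\frac{1}{9} - 130\right)^{2} = \left(- \frac{1169}{9}\right)^{2} = \frac{1366561}{81}$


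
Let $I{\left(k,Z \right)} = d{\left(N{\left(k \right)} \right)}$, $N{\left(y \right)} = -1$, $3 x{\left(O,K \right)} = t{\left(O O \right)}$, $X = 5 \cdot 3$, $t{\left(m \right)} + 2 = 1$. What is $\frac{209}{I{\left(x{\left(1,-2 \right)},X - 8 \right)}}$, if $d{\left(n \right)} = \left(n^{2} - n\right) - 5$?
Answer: $- \frac{209}{3} \approx -69.667$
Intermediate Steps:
$t{\left(m \right)} = -1$ ($t{\left(m \right)} = -2 + 1 = -1$)
$X = 15$
$x{\left(O,K \right)} = - \frac{1}{3}$ ($x{\left(O,K \right)} = \frac{1}{3} \left(-1\right) = - \frac{1}{3}$)
$d{\left(n \right)} = -5 + n^{2} - n$
$I{\left(k,Z \right)} = -3$ ($I{\left(k,Z \right)} = -5 + \left(-1\right)^{2} - -1 = -5 + 1 + 1 = -3$)
$\frac{209}{I{\left(x{\left(1,-2 \right)},X - 8 \right)}} = \frac{209}{-3} = 209 \left(- \frac{1}{3}\right) = - \frac{209}{3}$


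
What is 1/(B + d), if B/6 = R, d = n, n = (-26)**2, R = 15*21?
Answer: 1/2566 ≈ 0.00038971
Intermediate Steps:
R = 315
n = 676
d = 676
B = 1890 (B = 6*315 = 1890)
1/(B + d) = 1/(1890 + 676) = 1/2566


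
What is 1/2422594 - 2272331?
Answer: -5504935446613/2422594 ≈ -2.2723e+6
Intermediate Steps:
1/2422594 - 2272331 = -5504935446613/2422594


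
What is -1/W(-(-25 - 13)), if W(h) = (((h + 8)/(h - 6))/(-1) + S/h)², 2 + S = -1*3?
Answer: -92416/227529 ≈ -0.40617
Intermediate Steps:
S = -5 (S = -2 - 1*3 = -2 - 3 = -5)
W(h) = (-5/h - (8 + h)/(-6 + h))² (W(h) = (((h + 8)/(h - 6))/(-1) - 5/h)² = (((8 + h)/(-6 + h))*(-1) - 5/h)² = (-(8 + h)/(-6 + h) - 5/h)² = (-5/h - (8 + h)/(-6 + h))²)
-1/W(-(-25 - 13)) = -1/((-30 + (-(-25 - 13))² + 13*(-(-25 - 13)))²/((-(-25 - 13))²*(-6 - (-25 - 13))²)) = -1/((-30 + (-1*(-38))² + 13*(-1*(-38)))²/((-1*(-38))²*(-6 - 1*(-38))²)) = -1/((-30 + 38² + 13*38)²/(38²*(-6 + 38)²)) = -1/((1/1444)*(-30 + 1444 + 494)²/32²) = -1/((1/1444)*(1/1024)*1908²) = -1/((1/1444)*(1/1024)*3640464) = -1/227529/92416 = -1*92416/227529 = -92416/227529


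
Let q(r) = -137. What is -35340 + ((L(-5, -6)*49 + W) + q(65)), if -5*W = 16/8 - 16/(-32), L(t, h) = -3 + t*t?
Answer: -68799/2 ≈ -34400.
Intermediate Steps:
L(t, h) = -3 + t**2
W = -1/2 (W = -(16/8 - 16/(-32))/5 = -(16*(1/8) - 16*(-1/32))/5 = -(2 + 1/2)/5 = -1/5*5/2 = -1/2 ≈ -0.50000)
-35340 + ((L(-5, -6)*49 + W) + q(65)) = -35340 + (((-3 + (-5)**2)*49 - 1/2) - 137) = -35340 + (((-3 + 25)*49 - 1/2) - 137) = -35340 + ((22*49 - 1/2) - 137) = -35340 + ((1078 - 1/2) - 137) = -35340 + (2155/2 - 137) = -35340 + 1881/2 = -68799/2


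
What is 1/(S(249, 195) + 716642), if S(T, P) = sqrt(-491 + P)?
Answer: 358321/256787878230 - I*sqrt(74)/256787878230 ≈ 1.3954e-6 - 3.35e-11*I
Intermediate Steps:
1/(S(249, 195) + 716642) = 1/(sqrt(-491 + 195) + 716642) = 1/(sqrt(-296) + 716642) = 1/(2*I*sqrt(74) + 716642) = 1/(716642 + 2*I*sqrt(74))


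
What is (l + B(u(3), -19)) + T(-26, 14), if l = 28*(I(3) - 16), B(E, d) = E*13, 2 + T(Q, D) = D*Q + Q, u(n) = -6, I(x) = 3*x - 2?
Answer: -722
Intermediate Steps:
I(x) = -2 + 3*x
T(Q, D) = -2 + Q + D*Q (T(Q, D) = -2 + (D*Q + Q) = -2 + (Q + D*Q) = -2 + Q + D*Q)
B(E, d) = 13*E
l = -252 (l = 28*((-2 + 3*3) - 16) = 28*((-2 + 9) - 16) = 28*(7 - 16) = 28*(-9) = -252)
(l + B(u(3), -19)) + T(-26, 14) = (-252 + 13*(-6)) + (-2 - 26 + 14*(-26)) = (-252 - 78) + (-2 - 26 - 364) = -330 - 392 = -722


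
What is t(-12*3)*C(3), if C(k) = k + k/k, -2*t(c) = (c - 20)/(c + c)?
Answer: -14/9 ≈ -1.5556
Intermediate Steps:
t(c) = -(-20 + c)/(4*c) (t(c) = -(c - 20)/(2*(c + c)) = -(-20 + c)/(2*(2*c)) = -(-20 + c)*1/(2*c)/2 = -(-20 + c)/(4*c))
C(k) = 1 + k (C(k) = k + 1 = 1 + k)
t(-12*3)*C(3) = ((20 - (-12)*3)/(4*((-12*3))))*(1 + 3) = ((1/4)*(20 - 1*(-36))/(-36))*4 = ((1/4)*(-1/36)*(20 + 36))*4 = ((1/4)*(-1/36)*56)*4 = -7/18*4 = -14/9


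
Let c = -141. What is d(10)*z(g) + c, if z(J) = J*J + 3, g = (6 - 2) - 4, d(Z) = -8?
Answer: -165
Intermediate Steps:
g = 0 (g = 4 - 4 = 0)
z(J) = 3 + J² (z(J) = J² + 3 = 3 + J²)
d(10)*z(g) + c = -8*(3 + 0²) - 141 = -8*(3 + 0) - 141 = -8*3 - 141 = -24 - 141 = -165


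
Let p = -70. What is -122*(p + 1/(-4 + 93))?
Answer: 759938/89 ≈ 8538.6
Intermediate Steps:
-122*(p + 1/(-4 + 93)) = -122*(-70 + 1/(-4 + 93)) = -122*(-70 + 1/89) = -122*(-6229/89) = 759938/89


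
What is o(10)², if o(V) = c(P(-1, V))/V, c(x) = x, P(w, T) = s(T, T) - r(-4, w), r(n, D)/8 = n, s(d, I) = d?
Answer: 441/25 ≈ 17.640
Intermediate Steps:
r(n, D) = 8*n
P(w, T) = 32 + T (P(w, T) = T - 8*(-4) = T - 1*(-32) = T + 32 = 32 + T)
o(V) = (32 + V)/V
o(10)² = ((32 + 10)/10)² = ((⅒)*42)² = (21/5)² = 441/25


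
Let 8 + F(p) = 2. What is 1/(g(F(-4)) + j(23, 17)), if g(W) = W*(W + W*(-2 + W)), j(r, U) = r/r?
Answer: -1/251 ≈ -0.0039841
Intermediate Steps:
F(p) = -6 (F(p) = -8 + 2 = -6)
j(r, U) = 1
1/(g(F(-4)) + j(23, 17)) = 1/((-6)²*(-1 - 6) + 1) = 1/(36*(-7) + 1) = 1/(-252 + 1) = 1/(-251) = -1/251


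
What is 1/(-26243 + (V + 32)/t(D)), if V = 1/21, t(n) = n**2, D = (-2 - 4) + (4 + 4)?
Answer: -84/2203739 ≈ -3.8117e-5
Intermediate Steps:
D = 2 (D = -6 + 8 = 2)
V = 1/21 ≈ 0.047619
1/(-26243 + (V + 32)/t(D)) = 1/(-26243 + (1/21 + 32)/(2**2)) = 1/(-26243 + (673/21)/4) = 1/(-26243 + (673/21)*(1/4)) = 1/(-26243 + 673/84) = 1/(-2203739/84) = -84/2203739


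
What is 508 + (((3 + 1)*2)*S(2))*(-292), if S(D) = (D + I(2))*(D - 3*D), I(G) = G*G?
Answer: 56572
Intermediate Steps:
I(G) = G**2
S(D) = -2*D*(4 + D) (S(D) = (D + 2**2)*(D - 3*D) = (D + 4)*(-2*D) = (4 + D)*(-2*D) = -2*D*(4 + D))
508 + (((3 + 1)*2)*S(2))*(-292) = 508 + (((3 + 1)*2)*(-2*2*(4 + 2)))*(-292) = 508 + ((4*2)*(-2*2*6))*(-292) = 508 + (8*(-24))*(-292) = 508 - 192*(-292) = 508 + 56064 = 56572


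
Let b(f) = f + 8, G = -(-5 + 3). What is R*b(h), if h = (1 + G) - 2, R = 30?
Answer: 270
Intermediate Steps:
G = 2 (G = -1*(-2) = 2)
h = 1 (h = (1 + 2) - 2 = 3 - 2 = 1)
b(f) = 8 + f
R*b(h) = 30*(8 + 1) = 30*9 = 270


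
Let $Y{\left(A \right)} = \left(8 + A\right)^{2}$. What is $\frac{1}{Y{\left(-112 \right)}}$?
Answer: $\frac{1}{10816} \approx 9.2456 \cdot 10^{-5}$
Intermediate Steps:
$\frac{1}{Y{\left(-112 \right)}} = \frac{1}{\left(8 - 112\right)^{2}} = \frac{1}{\left(-104\right)^{2}} = \frac{1}{10816}$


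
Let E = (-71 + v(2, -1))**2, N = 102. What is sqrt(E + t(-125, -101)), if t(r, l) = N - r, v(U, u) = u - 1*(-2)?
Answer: sqrt(5127) ≈ 71.603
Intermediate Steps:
v(U, u) = 2 + u (v(U, u) = u + 2 = 2 + u)
t(r, l) = 102 - r
E = 4900 (E = (-71 + (2 - 1))**2 = (-71 + 1)**2 = (-70)**2 = 4900)
sqrt(E + t(-125, -101)) = sqrt(4900 + (102 - 1*(-125))) = sqrt(4900 + (102 + 125)) = sqrt(4900 + 227) = sqrt(5127)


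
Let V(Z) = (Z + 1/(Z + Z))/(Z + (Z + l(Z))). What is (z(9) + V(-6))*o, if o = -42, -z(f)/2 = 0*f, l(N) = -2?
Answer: -73/4 ≈ -18.250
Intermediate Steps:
z(f) = 0 (z(f) = -0*f = -2*0 = 0)
V(Z) = (Z + 1/(2*Z))/(-2 + 2*Z) (V(Z) = (Z + 1/(Z + Z))/(Z + (Z - 2)) = (Z + 1/(2*Z))/(Z + (-2 + Z)) = (Z + 1/(2*Z))/(-2 + 2*Z))
(z(9) + V(-6))*o = (0 + (1/4)*(1 + 2*(-6)**2)/(-6*(-1 - 6)))*(-42) = (0 + (1/4)*(-1/6)*(1 + 2*36)/(-7))*(-42) = (0 + (1/4)*(-1/6)*(-1/7)*(1 + 72))*(-42) = (0 + (1/4)*(-1/6)*(-1/7)*73)*(-42) = (0 + 73/168)*(-42) = (73/168)*(-42) = -73/4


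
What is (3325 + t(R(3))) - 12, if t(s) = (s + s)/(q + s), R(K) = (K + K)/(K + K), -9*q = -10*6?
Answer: 76205/23 ≈ 3313.3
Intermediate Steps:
q = 20/3 (q = -(-10)*6/9 = -⅑*(-60) = 20/3 ≈ 6.6667)
R(K) = 1 (R(K) = (2*K)/((2*K)) = (2*K)*(1/(2*K)) = 1)
t(s) = 2*s/(20/3 + s) (t(s) = (s + s)/(20/3 + s) = (2*s)/(20/3 + s) = 2*s/(20/3 + s))
(3325 + t(R(3))) - 12 = (3325 + 6*1/(20 + 3*1)) - 12 = (3325 + 6*1/(20 + 3)) - 12 = (3325 + 6*1/23) - 12 = (3325 + 6*1*(1/23)) - 12 = (3325 + 6/23) - 12 = 76481/23 - 12 = 76205/23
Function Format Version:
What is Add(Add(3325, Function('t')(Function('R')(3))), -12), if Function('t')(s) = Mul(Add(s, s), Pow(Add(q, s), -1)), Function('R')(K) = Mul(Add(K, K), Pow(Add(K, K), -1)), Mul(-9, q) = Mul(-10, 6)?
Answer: Rational(76205, 23) ≈ 3313.3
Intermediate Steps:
q = Rational(20, 3) (q = Mul(Rational(-1, 9), Mul(-10, 6)) = Mul(Rational(-1, 9), -60) = Rational(20, 3) ≈ 6.6667)
Function('R')(K) = 1 (Function('R')(K) = Mul(Mul(2, K), Pow(Mul(2, K), -1)) = Mul(Mul(2, K), Mul(Rational(1, 2), Pow(K, -1))) = 1)
Function('t')(s) = Mul(2, s, Pow(Add(Rational(20, 3), s), -1)) (Function('t')(s) = Mul(Add(s, s), Pow(Add(Rational(20, 3), s), -1)) = Mul(Mul(2, s), Pow(Add(Rational(20, 3), s), -1)) = Mul(2, s, Pow(Add(Rational(20, 3), s), -1)))
Add(Add(3325, Function('t')(Function('R')(3))), -12) = Add(Add(3325, Mul(6, 1, Pow(Add(20, Mul(3, 1)), -1))), -12) = Add(Add(3325, Mul(6, 1, Pow(Add(20, 3), -1))), -12) = Add(Add(3325, Mul(6, 1, Pow(23, -1))), -12) = Add(Add(3325, Mul(6, 1, Rational(1, 23))), -12) = Add(Add(3325, Rational(6, 23)), -12) = Add(Rational(76481, 23), -12) = Rational(76205, 23)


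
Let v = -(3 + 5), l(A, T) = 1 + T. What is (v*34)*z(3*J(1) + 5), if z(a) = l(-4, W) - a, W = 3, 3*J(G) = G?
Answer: 544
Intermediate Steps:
J(G) = G/3
v = -8 (v = -1*8 = -8)
z(a) = 4 - a (z(a) = (1 + 3) - a = 4 - a)
(v*34)*z(3*J(1) + 5) = (-8*34)*(4 - (3*((⅓)*1) + 5)) = -272*(4 - (3*(⅓) + 5)) = -272*(4 - (1 + 5)) = -272*(4 - 1*6) = -272*(4 - 6) = -272*(-2) = 544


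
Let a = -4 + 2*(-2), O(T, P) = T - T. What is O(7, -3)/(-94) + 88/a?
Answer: -11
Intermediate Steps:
O(T, P) = 0
a = -8 (a = -4 - 4 = -8)
O(7, -3)/(-94) + 88/a = 0/(-94) + 88/(-8) = 0*(-1/94) + 88*(-⅛) = 0 - 11 = -11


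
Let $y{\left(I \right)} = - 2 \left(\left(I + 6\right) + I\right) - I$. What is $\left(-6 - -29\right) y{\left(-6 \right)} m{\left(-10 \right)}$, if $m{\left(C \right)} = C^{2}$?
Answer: $41400$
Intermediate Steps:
$y{\left(I \right)} = -12 - 5 I$ ($y{\left(I \right)} = - 2 \left(\left(6 + I\right) + I\right) - I = - 2 \left(6 + 2 I\right) - I = \left(-12 - 4 I\right) - I = -12 - 5 I$)
$\left(-6 - -29\right) y{\left(-6 \right)} m{\left(-10 \right)} = \left(-6 - -29\right) \left(-12 - -30\right) \left(-10\right)^{2} = \left(-6 + 29\right) \left(-12 + 30\right) 100 = 23 \cdot 18 \cdot 100 = 414 \cdot 100 = 41400$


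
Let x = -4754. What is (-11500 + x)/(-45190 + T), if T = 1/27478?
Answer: 7089324/19710013 ≈ 0.35968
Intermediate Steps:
T = 1/27478 ≈ 3.6393e-5
(-11500 + x)/(-45190 + T) = (-11500 - 4754)/(-45190 + 1/27478) = -16254/(-1241730819/27478) = -16254*(-27478/1241730819) = 7089324/19710013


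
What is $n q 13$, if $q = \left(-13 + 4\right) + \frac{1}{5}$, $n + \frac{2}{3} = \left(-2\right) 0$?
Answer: $\frac{1144}{15} \approx 76.267$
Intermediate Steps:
$n = - \frac{2}{3}$ ($n = - \frac{2}{3} - 0 = - \frac{2}{3} + 0 = - \frac{2}{3} \approx -0.66667$)
$q = - \frac{44}{5}$ ($q = -9 + \frac{1}{5} = - \frac{44}{5} \approx -8.8$)
$n q 13 = \left(- \frac{2}{3}\right) \left(- \frac{44}{5}\right) 13 = \frac{88}{15} \cdot 13 = \frac{1144}{15}$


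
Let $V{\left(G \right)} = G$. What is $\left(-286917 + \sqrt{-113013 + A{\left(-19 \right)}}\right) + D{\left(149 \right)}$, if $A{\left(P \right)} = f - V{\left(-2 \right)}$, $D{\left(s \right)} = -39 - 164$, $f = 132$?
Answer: $-287120 + i \sqrt{112879} \approx -2.8712 \cdot 10^{5} + 335.97 i$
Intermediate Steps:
$D{\left(s \right)} = -203$ ($D{\left(s \right)} = -39 - 164 = -203$)
$A{\left(P \right)} = 134$ ($A{\left(P \right)} = 132 - -2 = 132 + 2 = 134$)
$\left(-286917 + \sqrt{-113013 + A{\left(-19 \right)}}\right) + D{\left(149 \right)} = \left(-286917 + \sqrt{-113013 + 134}\right) - 203 = \left(-286917 + \sqrt{-112879}\right) - 203 = \left(-286917 + i \sqrt{112879}\right) - 203 = -287120 + i \sqrt{112879}$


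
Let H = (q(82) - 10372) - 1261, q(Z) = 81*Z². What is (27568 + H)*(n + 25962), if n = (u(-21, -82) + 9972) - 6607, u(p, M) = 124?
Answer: 16509612129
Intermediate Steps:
H = 533011 (H = (81*82² - 10372) - 1261 = (81*6724 - 10372) - 1261 = (544644 - 10372) - 1261 = 534272 - 1261 = 533011)
n = 3489 (n = (124 + 9972) - 6607 = 10096 - 6607 = 3489)
(27568 + H)*(n + 25962) = (27568 + 533011)*(3489 + 25962) = 560579*29451 = 16509612129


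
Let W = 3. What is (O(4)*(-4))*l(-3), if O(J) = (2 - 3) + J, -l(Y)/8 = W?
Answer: 288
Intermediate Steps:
l(Y) = -24 (l(Y) = -8*3 = -24)
O(J) = -1 + J
(O(4)*(-4))*l(-3) = ((-1 + 4)*(-4))*(-24) = (3*(-4))*(-24) = -12*(-24) = 288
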